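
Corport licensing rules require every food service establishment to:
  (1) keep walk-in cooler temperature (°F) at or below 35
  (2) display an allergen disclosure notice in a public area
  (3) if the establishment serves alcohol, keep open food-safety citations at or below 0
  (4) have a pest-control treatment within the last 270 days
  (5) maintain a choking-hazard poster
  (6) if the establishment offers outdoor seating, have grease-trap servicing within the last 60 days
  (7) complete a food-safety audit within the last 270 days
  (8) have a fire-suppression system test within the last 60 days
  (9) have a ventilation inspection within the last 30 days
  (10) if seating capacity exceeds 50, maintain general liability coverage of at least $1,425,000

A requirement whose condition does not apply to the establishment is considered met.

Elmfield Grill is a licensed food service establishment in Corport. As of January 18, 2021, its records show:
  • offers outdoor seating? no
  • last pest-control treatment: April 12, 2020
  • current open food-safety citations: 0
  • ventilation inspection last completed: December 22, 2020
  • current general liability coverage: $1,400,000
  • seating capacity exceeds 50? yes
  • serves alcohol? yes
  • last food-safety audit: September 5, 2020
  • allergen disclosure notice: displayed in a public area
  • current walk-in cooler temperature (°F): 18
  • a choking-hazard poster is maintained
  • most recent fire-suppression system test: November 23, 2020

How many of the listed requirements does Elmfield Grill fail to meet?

2

1. walk-in cooler temperature (°F) 18 ≤ 35 → met
2. allergen disclosure notice present → met
3. condition 'serves alcohol' holds; open food-safety citations 0 ≤ 0 → met
4. pest-control treatment 281 days ago vs limit 270 → not met
5. choking-hazard poster present → met
6. condition 'offers outdoor seating' does not hold → requirement n/a → met
7. food-safety audit 135 days ago vs limit 270 → met
8. fire-suppression system test 56 days ago vs limit 60 → met
9. ventilation inspection 27 days ago vs limit 30 → met
10. condition 'seating capacity exceeds 50' holds; general liability coverage $1,400,000 < $1,425,000 → not met
Not met: 2 of 10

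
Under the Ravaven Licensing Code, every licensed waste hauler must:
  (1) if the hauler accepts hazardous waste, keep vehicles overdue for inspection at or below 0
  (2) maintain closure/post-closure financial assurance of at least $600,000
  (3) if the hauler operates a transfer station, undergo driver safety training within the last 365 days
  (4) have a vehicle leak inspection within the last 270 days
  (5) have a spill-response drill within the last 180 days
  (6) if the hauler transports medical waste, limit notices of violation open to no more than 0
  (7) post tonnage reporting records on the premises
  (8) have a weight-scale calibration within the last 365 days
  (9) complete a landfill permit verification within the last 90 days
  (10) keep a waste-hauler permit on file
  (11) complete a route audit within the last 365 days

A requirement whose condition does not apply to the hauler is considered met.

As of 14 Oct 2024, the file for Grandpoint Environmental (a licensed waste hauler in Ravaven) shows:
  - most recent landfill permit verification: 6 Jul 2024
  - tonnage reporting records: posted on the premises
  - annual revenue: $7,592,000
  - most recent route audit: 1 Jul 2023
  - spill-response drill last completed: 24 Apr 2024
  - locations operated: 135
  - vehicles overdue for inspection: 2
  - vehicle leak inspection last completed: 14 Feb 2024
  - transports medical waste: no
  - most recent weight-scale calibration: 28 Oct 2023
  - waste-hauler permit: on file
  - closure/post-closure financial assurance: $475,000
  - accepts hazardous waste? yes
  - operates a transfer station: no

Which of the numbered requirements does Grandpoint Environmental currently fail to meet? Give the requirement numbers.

1, 2, 9, 11

1. condition 'accepts hazardous waste' holds; vehicles overdue for inspection 2 > 0 → not met
2. closure/post-closure financial assurance $475,000 < $600,000 → not met
3. condition 'operates a transfer station' does not hold → requirement n/a → met
4. vehicle leak inspection 243 days ago vs limit 270 → met
5. spill-response drill 173 days ago vs limit 180 → met
6. condition 'transports medical waste' does not hold → requirement n/a → met
7. tonnage reporting records present → met
8. weight-scale calibration 352 days ago vs limit 365 → met
9. landfill permit verification 100 days ago vs limit 90 → not met
10. waste-hauler permit present → met
11. route audit 471 days ago vs limit 365 → not met
Not met: 1, 2, 9, 11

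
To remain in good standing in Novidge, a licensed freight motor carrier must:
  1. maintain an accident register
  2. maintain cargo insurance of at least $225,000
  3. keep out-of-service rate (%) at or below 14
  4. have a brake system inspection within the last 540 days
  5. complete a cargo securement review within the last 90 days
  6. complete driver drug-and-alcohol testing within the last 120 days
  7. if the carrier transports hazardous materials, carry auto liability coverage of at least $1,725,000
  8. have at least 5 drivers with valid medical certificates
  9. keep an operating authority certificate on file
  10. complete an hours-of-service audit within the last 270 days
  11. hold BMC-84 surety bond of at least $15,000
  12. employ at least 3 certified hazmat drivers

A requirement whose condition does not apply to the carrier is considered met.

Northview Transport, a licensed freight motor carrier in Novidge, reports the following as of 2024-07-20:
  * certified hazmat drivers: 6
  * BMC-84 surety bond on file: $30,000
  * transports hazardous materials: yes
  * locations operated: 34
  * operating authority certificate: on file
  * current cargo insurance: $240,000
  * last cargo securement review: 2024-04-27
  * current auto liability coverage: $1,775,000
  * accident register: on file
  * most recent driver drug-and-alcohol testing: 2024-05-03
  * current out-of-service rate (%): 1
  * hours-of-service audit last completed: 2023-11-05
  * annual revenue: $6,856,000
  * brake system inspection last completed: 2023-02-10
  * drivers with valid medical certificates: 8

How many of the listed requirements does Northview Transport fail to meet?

0

1. accident register present → met
2. cargo insurance $240,000 ≥ $225,000 → met
3. out-of-service rate (%) 1 ≤ 14 → met
4. brake system inspection 526 days ago vs limit 540 → met
5. cargo securement review 84 days ago vs limit 90 → met
6. driver drug-and-alcohol testing 78 days ago vs limit 120 → met
7. condition 'transports hazardous materials' holds; auto liability coverage $1,775,000 ≥ $1,725,000 → met
8. drivers with valid medical certificates 8 ≥ 5 → met
9. operating authority certificate present → met
10. hours-of-service audit 258 days ago vs limit 270 → met
11. BMC-84 surety bond $30,000 ≥ $15,000 → met
12. certified hazmat drivers 6 ≥ 3 → met
Not met: 0 of 12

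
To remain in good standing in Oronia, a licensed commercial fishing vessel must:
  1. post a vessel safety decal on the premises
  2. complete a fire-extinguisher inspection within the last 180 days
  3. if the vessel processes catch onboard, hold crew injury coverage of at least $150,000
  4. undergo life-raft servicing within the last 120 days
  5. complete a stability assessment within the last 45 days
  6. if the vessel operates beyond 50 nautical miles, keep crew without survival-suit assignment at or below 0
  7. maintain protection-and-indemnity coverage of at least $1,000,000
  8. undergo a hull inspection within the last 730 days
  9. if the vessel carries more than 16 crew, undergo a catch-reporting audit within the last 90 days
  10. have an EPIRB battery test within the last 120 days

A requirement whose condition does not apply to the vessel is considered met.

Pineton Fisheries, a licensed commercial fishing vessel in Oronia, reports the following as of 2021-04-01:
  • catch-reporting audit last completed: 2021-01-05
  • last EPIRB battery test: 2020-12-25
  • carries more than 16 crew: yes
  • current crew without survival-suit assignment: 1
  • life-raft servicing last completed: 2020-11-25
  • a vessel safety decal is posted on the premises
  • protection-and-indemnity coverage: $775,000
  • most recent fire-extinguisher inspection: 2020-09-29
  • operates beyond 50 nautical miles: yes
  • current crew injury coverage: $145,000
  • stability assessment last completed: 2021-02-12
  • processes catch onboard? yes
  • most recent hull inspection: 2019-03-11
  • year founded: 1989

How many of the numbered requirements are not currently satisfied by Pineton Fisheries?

1. vessel safety decal present → met
2. fire-extinguisher inspection 184 days ago vs limit 180 → not met
3. condition 'processes catch onboard' holds; crew injury coverage $145,000 < $150,000 → not met
4. life-raft servicing 127 days ago vs limit 120 → not met
5. stability assessment 48 days ago vs limit 45 → not met
6. condition 'operates beyond 50 nautical miles' holds; crew without survival-suit assignment 1 > 0 → not met
7. protection-and-indemnity coverage $775,000 < $1,000,000 → not met
8. hull inspection 752 days ago vs limit 730 → not met
9. condition 'carries more than 16 crew' holds; catch-reporting audit 86 days ago vs limit 90 → met
10. EPIRB battery test 97 days ago vs limit 120 → met
Not met: 7 of 10

7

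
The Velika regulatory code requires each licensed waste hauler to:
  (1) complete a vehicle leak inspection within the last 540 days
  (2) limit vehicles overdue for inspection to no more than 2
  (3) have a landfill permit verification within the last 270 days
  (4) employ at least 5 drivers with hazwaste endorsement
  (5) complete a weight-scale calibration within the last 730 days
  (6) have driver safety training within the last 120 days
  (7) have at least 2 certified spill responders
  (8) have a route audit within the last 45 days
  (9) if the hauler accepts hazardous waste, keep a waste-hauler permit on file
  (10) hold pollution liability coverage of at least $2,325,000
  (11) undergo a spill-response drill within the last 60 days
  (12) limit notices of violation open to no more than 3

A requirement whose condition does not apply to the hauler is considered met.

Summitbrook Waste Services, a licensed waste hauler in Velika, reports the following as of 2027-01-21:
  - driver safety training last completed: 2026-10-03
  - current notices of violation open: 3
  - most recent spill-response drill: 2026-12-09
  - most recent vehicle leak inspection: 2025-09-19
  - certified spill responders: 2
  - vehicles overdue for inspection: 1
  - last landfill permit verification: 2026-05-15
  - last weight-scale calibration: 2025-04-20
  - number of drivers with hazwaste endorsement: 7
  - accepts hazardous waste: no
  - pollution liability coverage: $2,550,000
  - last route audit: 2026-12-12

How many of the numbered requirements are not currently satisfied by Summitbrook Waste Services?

0

1. vehicle leak inspection 489 days ago vs limit 540 → met
2. vehicles overdue for inspection 1 ≤ 2 → met
3. landfill permit verification 251 days ago vs limit 270 → met
4. drivers with hazwaste endorsement 7 ≥ 5 → met
5. weight-scale calibration 641 days ago vs limit 730 → met
6. driver safety training 110 days ago vs limit 120 → met
7. certified spill responders 2 ≥ 2 → met
8. route audit 40 days ago vs limit 45 → met
9. condition 'accepts hazardous waste' does not hold → requirement n/a → met
10. pollution liability coverage $2,550,000 ≥ $2,325,000 → met
11. spill-response drill 43 days ago vs limit 60 → met
12. notices of violation open 3 ≤ 3 → met
Not met: 0 of 12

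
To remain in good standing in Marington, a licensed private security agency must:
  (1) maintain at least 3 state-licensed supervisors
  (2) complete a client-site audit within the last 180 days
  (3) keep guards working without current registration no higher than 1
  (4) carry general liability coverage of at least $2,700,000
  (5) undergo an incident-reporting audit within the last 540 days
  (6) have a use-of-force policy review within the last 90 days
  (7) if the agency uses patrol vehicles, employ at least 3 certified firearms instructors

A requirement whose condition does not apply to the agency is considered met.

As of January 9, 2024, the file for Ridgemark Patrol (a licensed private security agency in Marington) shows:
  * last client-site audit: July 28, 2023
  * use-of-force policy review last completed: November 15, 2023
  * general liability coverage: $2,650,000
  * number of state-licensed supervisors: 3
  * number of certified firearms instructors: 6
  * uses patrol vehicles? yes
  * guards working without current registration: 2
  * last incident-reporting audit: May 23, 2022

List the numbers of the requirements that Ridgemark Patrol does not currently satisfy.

1. state-licensed supervisors 3 ≥ 3 → met
2. client-site audit 165 days ago vs limit 180 → met
3. guards working without current registration 2 > 1 → not met
4. general liability coverage $2,650,000 < $2,700,000 → not met
5. incident-reporting audit 596 days ago vs limit 540 → not met
6. use-of-force policy review 55 days ago vs limit 90 → met
7. condition 'uses patrol vehicles' holds; certified firearms instructors 6 ≥ 3 → met
Not met: 3, 4, 5

3, 4, 5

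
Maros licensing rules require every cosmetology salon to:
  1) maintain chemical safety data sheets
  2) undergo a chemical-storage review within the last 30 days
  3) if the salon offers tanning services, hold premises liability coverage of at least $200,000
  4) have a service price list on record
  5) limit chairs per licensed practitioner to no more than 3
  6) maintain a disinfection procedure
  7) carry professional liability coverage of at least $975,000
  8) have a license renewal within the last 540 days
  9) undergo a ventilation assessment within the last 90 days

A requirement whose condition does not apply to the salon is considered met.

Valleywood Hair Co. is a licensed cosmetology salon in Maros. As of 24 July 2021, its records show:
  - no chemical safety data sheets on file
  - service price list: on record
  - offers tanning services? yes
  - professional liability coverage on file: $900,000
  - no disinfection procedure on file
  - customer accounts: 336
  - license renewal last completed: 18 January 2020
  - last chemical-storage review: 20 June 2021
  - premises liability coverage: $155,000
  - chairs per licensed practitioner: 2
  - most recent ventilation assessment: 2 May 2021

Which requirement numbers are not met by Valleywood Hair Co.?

1. chemical safety data sheets absent → not met
2. chemical-storage review 34 days ago vs limit 30 → not met
3. condition 'offers tanning services' holds; premises liability coverage $155,000 < $200,000 → not met
4. service price list present → met
5. chairs per licensed practitioner 2 ≤ 3 → met
6. disinfection procedure absent → not met
7. professional liability coverage $900,000 < $975,000 → not met
8. license renewal 553 days ago vs limit 540 → not met
9. ventilation assessment 83 days ago vs limit 90 → met
Not met: 1, 2, 3, 6, 7, 8

1, 2, 3, 6, 7, 8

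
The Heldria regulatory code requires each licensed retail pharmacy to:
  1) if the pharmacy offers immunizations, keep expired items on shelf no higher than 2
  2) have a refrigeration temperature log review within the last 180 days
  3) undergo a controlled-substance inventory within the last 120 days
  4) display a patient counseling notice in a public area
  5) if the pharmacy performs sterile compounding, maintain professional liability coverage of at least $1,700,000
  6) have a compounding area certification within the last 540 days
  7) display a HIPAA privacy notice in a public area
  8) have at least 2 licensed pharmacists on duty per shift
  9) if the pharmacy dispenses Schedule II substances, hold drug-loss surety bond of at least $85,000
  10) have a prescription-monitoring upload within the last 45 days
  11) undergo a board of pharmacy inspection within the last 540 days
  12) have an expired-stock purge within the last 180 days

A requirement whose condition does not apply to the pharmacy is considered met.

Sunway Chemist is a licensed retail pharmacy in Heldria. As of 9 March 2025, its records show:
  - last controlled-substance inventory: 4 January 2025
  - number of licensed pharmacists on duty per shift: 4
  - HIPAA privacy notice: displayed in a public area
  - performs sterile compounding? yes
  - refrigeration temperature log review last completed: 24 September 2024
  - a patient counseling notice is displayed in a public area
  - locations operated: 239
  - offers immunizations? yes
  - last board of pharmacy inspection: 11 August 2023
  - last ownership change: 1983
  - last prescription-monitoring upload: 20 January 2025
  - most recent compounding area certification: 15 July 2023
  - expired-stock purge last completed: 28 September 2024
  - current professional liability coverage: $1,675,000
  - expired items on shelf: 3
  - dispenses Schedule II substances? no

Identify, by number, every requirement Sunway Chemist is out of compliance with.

1. condition 'offers immunizations' holds; expired items on shelf 3 > 2 → not met
2. refrigeration temperature log review 166 days ago vs limit 180 → met
3. controlled-substance inventory 64 days ago vs limit 120 → met
4. patient counseling notice present → met
5. condition 'performs sterile compounding' holds; professional liability coverage $1,675,000 < $1,700,000 → not met
6. compounding area certification 603 days ago vs limit 540 → not met
7. HIPAA privacy notice present → met
8. licensed pharmacists on duty per shift 4 ≥ 2 → met
9. condition 'dispenses Schedule II substances' does not hold → requirement n/a → met
10. prescription-monitoring upload 48 days ago vs limit 45 → not met
11. board of pharmacy inspection 576 days ago vs limit 540 → not met
12. expired-stock purge 162 days ago vs limit 180 → met
Not met: 1, 5, 6, 10, 11

1, 5, 6, 10, 11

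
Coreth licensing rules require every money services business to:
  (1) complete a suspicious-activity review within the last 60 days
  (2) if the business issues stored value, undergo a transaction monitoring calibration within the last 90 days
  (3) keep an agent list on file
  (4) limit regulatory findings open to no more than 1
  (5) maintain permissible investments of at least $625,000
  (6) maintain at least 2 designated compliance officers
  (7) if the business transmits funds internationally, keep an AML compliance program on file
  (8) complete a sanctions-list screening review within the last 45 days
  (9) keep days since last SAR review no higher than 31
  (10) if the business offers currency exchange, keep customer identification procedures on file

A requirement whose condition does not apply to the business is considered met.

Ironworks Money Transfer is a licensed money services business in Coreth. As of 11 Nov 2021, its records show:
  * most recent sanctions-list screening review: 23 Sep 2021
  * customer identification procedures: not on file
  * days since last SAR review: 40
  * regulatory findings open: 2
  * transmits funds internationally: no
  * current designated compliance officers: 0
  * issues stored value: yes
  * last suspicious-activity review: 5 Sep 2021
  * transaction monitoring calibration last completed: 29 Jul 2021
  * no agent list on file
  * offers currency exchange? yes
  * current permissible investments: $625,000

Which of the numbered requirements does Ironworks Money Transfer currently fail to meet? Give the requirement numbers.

1. suspicious-activity review 67 days ago vs limit 60 → not met
2. condition 'issues stored value' holds; transaction monitoring calibration 105 days ago vs limit 90 → not met
3. agent list absent → not met
4. regulatory findings open 2 > 1 → not met
5. permissible investments $625,000 ≥ $625,000 → met
6. designated compliance officers 0 < 2 → not met
7. condition 'transmits funds internationally' does not hold → requirement n/a → met
8. sanctions-list screening review 49 days ago vs limit 45 → not met
9. days since last SAR review 40 > 31 → not met
10. condition 'offers currency exchange' holds; customer identification procedures absent → not met
Not met: 1, 2, 3, 4, 6, 8, 9, 10

1, 2, 3, 4, 6, 8, 9, 10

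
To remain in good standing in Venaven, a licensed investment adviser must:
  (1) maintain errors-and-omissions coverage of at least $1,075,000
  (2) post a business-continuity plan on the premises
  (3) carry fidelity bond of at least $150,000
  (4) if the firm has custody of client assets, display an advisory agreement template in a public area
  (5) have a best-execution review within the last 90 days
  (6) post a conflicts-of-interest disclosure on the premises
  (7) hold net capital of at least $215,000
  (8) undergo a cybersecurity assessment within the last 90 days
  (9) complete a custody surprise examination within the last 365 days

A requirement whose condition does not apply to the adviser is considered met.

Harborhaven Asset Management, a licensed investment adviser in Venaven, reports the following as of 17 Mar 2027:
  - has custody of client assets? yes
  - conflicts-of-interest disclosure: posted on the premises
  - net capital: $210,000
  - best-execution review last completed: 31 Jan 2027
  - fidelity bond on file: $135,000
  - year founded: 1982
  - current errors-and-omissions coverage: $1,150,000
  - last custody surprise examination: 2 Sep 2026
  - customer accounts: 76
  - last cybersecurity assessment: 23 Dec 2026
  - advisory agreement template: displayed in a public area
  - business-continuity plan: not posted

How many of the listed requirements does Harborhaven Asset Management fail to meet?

3

1. errors-and-omissions coverage $1,150,000 ≥ $1,075,000 → met
2. business-continuity plan absent → not met
3. fidelity bond $135,000 < $150,000 → not met
4. condition 'has custody of client assets' holds; advisory agreement template present → met
5. best-execution review 45 days ago vs limit 90 → met
6. conflicts-of-interest disclosure present → met
7. net capital $210,000 < $215,000 → not met
8. cybersecurity assessment 84 days ago vs limit 90 → met
9. custody surprise examination 196 days ago vs limit 365 → met
Not met: 3 of 9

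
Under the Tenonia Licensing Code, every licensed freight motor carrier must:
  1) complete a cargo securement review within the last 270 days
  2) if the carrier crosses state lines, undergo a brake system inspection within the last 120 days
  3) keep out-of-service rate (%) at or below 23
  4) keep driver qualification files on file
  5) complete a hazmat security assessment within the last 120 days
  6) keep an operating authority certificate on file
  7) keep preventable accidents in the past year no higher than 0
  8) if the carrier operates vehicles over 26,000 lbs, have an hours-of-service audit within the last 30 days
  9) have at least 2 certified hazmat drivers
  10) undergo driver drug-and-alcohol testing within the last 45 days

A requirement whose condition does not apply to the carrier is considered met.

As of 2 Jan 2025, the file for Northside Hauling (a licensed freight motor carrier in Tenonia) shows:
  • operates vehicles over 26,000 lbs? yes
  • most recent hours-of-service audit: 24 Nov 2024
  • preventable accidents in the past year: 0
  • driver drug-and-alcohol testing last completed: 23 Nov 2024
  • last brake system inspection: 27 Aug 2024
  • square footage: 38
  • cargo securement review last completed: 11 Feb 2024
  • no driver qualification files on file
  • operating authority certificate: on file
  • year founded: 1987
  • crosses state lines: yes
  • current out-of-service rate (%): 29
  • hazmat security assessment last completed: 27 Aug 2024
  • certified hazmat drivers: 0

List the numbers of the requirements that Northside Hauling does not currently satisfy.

1. cargo securement review 326 days ago vs limit 270 → not met
2. condition 'crosses state lines' holds; brake system inspection 128 days ago vs limit 120 → not met
3. out-of-service rate (%) 29 > 23 → not met
4. driver qualification files absent → not met
5. hazmat security assessment 128 days ago vs limit 120 → not met
6. operating authority certificate present → met
7. preventable accidents in the past year 0 ≤ 0 → met
8. condition 'operates vehicles over 26,000 lbs' holds; hours-of-service audit 39 days ago vs limit 30 → not met
9. certified hazmat drivers 0 < 2 → not met
10. driver drug-and-alcohol testing 40 days ago vs limit 45 → met
Not met: 1, 2, 3, 4, 5, 8, 9

1, 2, 3, 4, 5, 8, 9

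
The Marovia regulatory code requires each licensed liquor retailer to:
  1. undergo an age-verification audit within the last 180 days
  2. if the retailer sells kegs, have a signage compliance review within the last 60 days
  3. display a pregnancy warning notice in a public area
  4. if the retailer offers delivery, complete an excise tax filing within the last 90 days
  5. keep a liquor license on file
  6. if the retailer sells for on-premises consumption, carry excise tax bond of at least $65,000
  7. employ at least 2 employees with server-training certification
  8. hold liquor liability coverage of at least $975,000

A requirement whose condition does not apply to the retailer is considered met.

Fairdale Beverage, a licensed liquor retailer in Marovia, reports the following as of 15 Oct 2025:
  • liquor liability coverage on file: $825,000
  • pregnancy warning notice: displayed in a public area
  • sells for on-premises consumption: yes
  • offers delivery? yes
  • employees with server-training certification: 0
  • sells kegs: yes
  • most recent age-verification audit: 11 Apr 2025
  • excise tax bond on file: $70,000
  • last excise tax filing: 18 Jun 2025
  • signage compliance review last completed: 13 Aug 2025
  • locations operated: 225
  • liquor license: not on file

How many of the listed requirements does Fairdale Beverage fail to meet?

1. age-verification audit 187 days ago vs limit 180 → not met
2. condition 'sells kegs' holds; signage compliance review 63 days ago vs limit 60 → not met
3. pregnancy warning notice present → met
4. condition 'offers delivery' holds; excise tax filing 119 days ago vs limit 90 → not met
5. liquor license absent → not met
6. condition 'sells for on-premises consumption' holds; excise tax bond $70,000 ≥ $65,000 → met
7. employees with server-training certification 0 < 2 → not met
8. liquor liability coverage $825,000 < $975,000 → not met
Not met: 6 of 8

6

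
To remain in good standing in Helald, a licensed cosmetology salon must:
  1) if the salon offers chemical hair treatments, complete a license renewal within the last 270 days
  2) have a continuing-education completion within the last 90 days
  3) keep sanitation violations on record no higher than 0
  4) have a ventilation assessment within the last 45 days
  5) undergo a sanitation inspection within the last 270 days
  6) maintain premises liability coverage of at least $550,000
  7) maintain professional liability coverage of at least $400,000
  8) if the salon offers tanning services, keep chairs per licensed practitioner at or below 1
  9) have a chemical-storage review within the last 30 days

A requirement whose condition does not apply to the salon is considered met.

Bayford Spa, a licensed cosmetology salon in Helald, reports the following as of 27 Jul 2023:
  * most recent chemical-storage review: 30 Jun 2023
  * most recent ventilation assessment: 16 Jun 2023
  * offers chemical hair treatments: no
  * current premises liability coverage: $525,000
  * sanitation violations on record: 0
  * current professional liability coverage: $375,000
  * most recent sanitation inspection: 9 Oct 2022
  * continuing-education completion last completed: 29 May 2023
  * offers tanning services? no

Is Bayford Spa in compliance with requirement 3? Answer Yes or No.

Yes

3. sanitation violations on record 0 ≤ 0 → met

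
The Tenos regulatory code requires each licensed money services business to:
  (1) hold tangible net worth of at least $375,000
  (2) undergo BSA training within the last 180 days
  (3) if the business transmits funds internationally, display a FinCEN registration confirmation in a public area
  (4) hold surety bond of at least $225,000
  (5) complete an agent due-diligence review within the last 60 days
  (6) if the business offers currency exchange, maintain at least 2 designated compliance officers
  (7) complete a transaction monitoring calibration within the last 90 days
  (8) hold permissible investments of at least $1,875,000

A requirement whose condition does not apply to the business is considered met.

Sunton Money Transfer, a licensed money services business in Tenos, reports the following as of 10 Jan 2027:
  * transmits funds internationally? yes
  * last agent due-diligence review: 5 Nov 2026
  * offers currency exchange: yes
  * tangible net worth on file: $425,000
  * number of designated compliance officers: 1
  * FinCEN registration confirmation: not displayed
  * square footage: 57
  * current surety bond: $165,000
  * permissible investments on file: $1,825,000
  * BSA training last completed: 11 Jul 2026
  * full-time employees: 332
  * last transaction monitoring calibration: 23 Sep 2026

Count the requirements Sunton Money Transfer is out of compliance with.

1. tangible net worth $425,000 ≥ $375,000 → met
2. BSA training 183 days ago vs limit 180 → not met
3. condition 'transmits funds internationally' holds; FinCEN registration confirmation absent → not met
4. surety bond $165,000 < $225,000 → not met
5. agent due-diligence review 66 days ago vs limit 60 → not met
6. condition 'offers currency exchange' holds; designated compliance officers 1 < 2 → not met
7. transaction monitoring calibration 109 days ago vs limit 90 → not met
8. permissible investments $1,825,000 < $1,875,000 → not met
Not met: 7 of 8

7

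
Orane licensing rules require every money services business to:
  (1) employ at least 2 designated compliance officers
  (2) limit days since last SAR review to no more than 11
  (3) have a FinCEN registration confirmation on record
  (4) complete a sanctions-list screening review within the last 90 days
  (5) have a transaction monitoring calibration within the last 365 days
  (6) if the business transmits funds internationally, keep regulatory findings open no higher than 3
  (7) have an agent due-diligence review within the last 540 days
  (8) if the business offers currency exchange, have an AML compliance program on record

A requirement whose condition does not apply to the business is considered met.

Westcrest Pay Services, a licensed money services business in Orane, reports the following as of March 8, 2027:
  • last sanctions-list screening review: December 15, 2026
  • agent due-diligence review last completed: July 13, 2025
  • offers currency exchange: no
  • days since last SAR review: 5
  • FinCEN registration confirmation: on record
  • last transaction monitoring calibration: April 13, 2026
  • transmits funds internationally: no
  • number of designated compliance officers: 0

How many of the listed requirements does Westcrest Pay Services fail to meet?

1. designated compliance officers 0 < 2 → not met
2. days since last SAR review 5 ≤ 11 → met
3. FinCEN registration confirmation present → met
4. sanctions-list screening review 83 days ago vs limit 90 → met
5. transaction monitoring calibration 329 days ago vs limit 365 → met
6. condition 'transmits funds internationally' does not hold → requirement n/a → met
7. agent due-diligence review 603 days ago vs limit 540 → not met
8. condition 'offers currency exchange' does not hold → requirement n/a → met
Not met: 2 of 8

2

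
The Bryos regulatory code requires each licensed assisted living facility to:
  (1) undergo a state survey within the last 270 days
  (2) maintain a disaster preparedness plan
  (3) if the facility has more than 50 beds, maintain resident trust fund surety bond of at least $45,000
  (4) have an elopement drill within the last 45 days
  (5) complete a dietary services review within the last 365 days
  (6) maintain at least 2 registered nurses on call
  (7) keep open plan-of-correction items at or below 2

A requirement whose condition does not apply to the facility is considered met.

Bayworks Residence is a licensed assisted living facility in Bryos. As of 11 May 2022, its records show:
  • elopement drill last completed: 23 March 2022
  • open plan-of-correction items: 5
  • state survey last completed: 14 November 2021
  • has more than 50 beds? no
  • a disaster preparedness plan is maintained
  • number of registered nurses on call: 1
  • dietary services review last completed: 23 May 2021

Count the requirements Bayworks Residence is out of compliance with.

1. state survey 178 days ago vs limit 270 → met
2. disaster preparedness plan present → met
3. condition 'has more than 50 beds' does not hold → requirement n/a → met
4. elopement drill 49 days ago vs limit 45 → not met
5. dietary services review 353 days ago vs limit 365 → met
6. registered nurses on call 1 < 2 → not met
7. open plan-of-correction items 5 > 2 → not met
Not met: 3 of 7

3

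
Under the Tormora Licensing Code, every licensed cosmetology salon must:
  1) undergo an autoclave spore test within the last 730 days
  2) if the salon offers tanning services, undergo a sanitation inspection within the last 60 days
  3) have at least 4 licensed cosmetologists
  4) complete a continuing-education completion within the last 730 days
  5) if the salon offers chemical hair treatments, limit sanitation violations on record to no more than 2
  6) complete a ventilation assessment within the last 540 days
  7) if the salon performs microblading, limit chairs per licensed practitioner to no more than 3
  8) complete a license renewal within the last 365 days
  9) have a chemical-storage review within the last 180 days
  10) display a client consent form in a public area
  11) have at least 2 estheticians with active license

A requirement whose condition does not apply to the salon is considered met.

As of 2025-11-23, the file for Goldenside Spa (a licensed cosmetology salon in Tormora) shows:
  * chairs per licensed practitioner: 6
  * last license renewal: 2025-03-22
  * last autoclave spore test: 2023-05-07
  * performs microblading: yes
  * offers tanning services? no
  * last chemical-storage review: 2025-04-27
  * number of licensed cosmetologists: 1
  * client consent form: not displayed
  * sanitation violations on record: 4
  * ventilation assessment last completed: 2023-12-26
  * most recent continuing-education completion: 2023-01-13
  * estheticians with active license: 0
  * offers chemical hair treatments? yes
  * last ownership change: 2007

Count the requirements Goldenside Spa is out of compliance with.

1. autoclave spore test 931 days ago vs limit 730 → not met
2. condition 'offers tanning services' does not hold → requirement n/a → met
3. licensed cosmetologists 1 < 4 → not met
4. continuing-education completion 1045 days ago vs limit 730 → not met
5. condition 'offers chemical hair treatments' holds; sanitation violations on record 4 > 2 → not met
6. ventilation assessment 698 days ago vs limit 540 → not met
7. condition 'performs microblading' holds; chairs per licensed practitioner 6 > 3 → not met
8. license renewal 246 days ago vs limit 365 → met
9. chemical-storage review 210 days ago vs limit 180 → not met
10. client consent form absent → not met
11. estheticians with active license 0 < 2 → not met
Not met: 9 of 11

9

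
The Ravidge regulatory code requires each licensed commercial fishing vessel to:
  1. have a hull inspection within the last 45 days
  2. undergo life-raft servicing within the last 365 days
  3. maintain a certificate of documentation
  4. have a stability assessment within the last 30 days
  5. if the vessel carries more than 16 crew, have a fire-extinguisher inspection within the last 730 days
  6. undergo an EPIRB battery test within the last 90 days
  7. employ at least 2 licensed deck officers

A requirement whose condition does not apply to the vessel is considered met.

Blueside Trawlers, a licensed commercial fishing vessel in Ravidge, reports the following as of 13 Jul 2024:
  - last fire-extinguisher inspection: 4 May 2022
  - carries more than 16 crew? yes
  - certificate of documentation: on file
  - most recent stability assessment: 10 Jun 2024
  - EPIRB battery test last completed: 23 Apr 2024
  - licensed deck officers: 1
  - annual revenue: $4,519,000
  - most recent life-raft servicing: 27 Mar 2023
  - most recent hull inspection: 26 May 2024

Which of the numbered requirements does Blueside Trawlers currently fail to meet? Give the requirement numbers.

1. hull inspection 48 days ago vs limit 45 → not met
2. life-raft servicing 474 days ago vs limit 365 → not met
3. certificate of documentation present → met
4. stability assessment 33 days ago vs limit 30 → not met
5. condition 'carries more than 16 crew' holds; fire-extinguisher inspection 801 days ago vs limit 730 → not met
6. EPIRB battery test 81 days ago vs limit 90 → met
7. licensed deck officers 1 < 2 → not met
Not met: 1, 2, 4, 5, 7

1, 2, 4, 5, 7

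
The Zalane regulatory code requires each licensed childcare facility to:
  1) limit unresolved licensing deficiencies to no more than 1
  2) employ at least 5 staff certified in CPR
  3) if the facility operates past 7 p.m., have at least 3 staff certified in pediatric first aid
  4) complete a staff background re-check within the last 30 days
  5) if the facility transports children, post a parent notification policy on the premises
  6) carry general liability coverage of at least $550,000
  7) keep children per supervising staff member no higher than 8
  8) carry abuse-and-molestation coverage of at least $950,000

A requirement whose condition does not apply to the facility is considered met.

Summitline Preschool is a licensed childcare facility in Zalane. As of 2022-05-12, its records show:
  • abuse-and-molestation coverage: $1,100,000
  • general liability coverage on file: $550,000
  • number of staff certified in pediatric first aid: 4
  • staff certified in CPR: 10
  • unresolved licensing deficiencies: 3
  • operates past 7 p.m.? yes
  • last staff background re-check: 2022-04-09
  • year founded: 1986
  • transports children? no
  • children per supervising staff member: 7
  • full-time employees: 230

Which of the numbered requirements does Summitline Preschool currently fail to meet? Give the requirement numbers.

1, 4

1. unresolved licensing deficiencies 3 > 1 → not met
2. staff certified in CPR 10 ≥ 5 → met
3. condition 'operates past 7 p.m.' holds; staff certified in pediatric first aid 4 ≥ 3 → met
4. staff background re-check 33 days ago vs limit 30 → not met
5. condition 'transports children' does not hold → requirement n/a → met
6. general liability coverage $550,000 ≥ $550,000 → met
7. children per supervising staff member 7 ≤ 8 → met
8. abuse-and-molestation coverage $1,100,000 ≥ $950,000 → met
Not met: 1, 4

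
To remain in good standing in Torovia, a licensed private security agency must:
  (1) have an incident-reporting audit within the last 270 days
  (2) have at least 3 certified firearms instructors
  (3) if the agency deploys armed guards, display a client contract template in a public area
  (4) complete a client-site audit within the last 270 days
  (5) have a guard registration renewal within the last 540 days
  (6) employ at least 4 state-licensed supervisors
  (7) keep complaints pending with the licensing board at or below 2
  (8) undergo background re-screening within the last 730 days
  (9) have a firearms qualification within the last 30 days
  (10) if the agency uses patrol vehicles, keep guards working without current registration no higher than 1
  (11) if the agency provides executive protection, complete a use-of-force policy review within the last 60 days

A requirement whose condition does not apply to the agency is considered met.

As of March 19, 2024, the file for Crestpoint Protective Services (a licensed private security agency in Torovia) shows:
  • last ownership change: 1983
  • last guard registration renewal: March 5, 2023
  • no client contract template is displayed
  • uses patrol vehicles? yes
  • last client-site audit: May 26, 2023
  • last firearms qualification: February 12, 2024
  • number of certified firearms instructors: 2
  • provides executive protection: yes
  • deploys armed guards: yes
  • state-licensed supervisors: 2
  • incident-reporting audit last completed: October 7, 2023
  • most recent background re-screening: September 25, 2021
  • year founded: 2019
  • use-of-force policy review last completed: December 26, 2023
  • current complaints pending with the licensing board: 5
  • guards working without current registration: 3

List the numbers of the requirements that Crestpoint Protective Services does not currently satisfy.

2, 3, 4, 6, 7, 8, 9, 10, 11

1. incident-reporting audit 164 days ago vs limit 270 → met
2. certified firearms instructors 2 < 3 → not met
3. condition 'deploys armed guards' holds; client contract template absent → not met
4. client-site audit 298 days ago vs limit 270 → not met
5. guard registration renewal 380 days ago vs limit 540 → met
6. state-licensed supervisors 2 < 4 → not met
7. complaints pending with the licensing board 5 > 2 → not met
8. background re-screening 906 days ago vs limit 730 → not met
9. firearms qualification 36 days ago vs limit 30 → not met
10. condition 'uses patrol vehicles' holds; guards working without current registration 3 > 1 → not met
11. condition 'provides executive protection' holds; use-of-force policy review 84 days ago vs limit 60 → not met
Not met: 2, 3, 4, 6, 7, 8, 9, 10, 11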